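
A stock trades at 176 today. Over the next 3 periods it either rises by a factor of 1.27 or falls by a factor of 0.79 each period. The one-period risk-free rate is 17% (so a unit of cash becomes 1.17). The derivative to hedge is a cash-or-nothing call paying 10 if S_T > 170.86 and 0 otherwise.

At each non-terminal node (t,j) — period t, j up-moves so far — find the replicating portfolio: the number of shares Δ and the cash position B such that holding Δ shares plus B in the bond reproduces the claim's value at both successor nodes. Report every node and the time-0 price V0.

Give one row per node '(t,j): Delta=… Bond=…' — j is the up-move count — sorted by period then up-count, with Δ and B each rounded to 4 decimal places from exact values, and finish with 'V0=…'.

(0,0): Delta=0.0285 Bond=0.5235
(1,0): Delta=0.1014 Bond=-9.5182
(1,1): Delta=0.0166 Bond=3.2784
(2,0): Delta=0.0000 Bond=0.0000
(2,1): Delta=0.1180 Bond=-14.0670
(2,2): Delta=0.0000 Bond=8.5470
V0=5.5436

Risk-neutral probability p* = (R−d)/(u−d) = (1.17−0.79)/(1.27−0.79) = 0.7917.
Terminal payoffs: V(3,0)=0.0000, V(3,1)=0.0000, V(3,2)=10.0000, V(3,3)=10.0000
(2,0): S=109.8416. Δ = (V_up−V_dn)/(S_up−S_dn) = (0.0000−0.0000)/(139.4988−86.7749) = 0.0000. V = [p*·0.0000 + (1−p*)·0.0000]/1.17 = 0.0000. B = V − Δ·S = 0.0000.
(2,1): S=176.5808. Δ = (V_up−V_dn)/(S_up−S_dn) = (10.0000−0.0000)/(224.2576−139.4988) = 0.1180. V = [p*·10.0000 + (1−p*)·0.0000]/1.17 = 6.7664. B = V − Δ·S = -14.0670.
(2,2): S=283.8704. Δ = (V_up−V_dn)/(S_up−S_dn) = (10.0000−10.0000)/(360.5154−224.2576) = 0.0000. V = [p*·10.0000 + (1−p*)·10.0000]/1.17 = 8.5470. B = V − Δ·S = 8.5470.
(1,0): S=139.0400. Δ = (V_up−V_dn)/(S_up−S_dn) = (6.7664−0.0000)/(176.5808−109.8416) = 0.1014. V = [p*·6.7664 + (1−p*)·0.0000]/1.17 = 4.5784. B = V − Δ·S = -9.5182.
(1,1): S=223.5200. Δ = (V_up−V_dn)/(S_up−S_dn) = (8.5470−6.7664)/(283.8704−176.5808) = 0.0166. V = [p*·8.5470 + (1−p*)·6.7664]/1.17 = 6.9881. B = V − Δ·S = 3.2784.
(0,0): S=176.0000. Δ = (V_up−V_dn)/(S_up−S_dn) = (6.9881−4.5784)/(223.5200−139.0400) = 0.0285. V = [p*·6.9881 + (1−p*)·4.5784]/1.17 = 5.5436. B = V − Δ·S = 0.5235.
Each (Δ,B) replicates both successor values, so the strategy is self-financing and V0 is arbitrage-free.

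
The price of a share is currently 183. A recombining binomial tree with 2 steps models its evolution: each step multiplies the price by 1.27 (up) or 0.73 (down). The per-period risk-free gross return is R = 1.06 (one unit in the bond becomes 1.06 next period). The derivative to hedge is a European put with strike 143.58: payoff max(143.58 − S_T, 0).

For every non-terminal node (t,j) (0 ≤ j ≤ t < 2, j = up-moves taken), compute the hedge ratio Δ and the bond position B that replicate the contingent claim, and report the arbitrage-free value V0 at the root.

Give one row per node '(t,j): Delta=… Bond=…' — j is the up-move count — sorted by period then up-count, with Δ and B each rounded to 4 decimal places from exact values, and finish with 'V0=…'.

(0,0): Delta=-0.1710 Bond=37.4922
(1,0): Delta=-0.6385 Bond=102.1931
(1,1): Delta=0.0000 Bond=0.0000
V0=6.1995

The replicating-portfolio and risk-neutral prices coincide; use p* = (1.06−0.73)/(1.27−0.73) = 0.6111 for the latter.
Payoff layer (t=2): V(2,0)=46.0593, V(2,1)=0.0000, V(2,2)=0.0000
(1,0): S=133.5900. Δ = (V_up−V_dn)/(S_up−S_dn) = (0.0000−46.0593)/(169.6593−97.5207) = -0.6385. V = [p*·0.0000 + (1−p*)·46.0593]/1.06 = 16.8981. B = V − Δ·S = 102.1931.
(1,1): S=232.4100. Δ = (V_up−V_dn)/(S_up−S_dn) = (0.0000−0.0000)/(295.1607−169.6593) = 0.0000. V = [p*·0.0000 + (1−p*)·0.0000]/1.06 = 0.0000. B = V − Δ·S = 0.0000.
(0,0): S=183.0000. Δ = (V_up−V_dn)/(S_up−S_dn) = (0.0000−16.8981)/(232.4100−133.5900) = -0.1710. V = [p*·0.0000 + (1−p*)·16.8981]/1.06 = 6.1995. B = V − Δ·S = 37.4922.
Root portfolio cost Δ·183+B reproduces V0=6.1995.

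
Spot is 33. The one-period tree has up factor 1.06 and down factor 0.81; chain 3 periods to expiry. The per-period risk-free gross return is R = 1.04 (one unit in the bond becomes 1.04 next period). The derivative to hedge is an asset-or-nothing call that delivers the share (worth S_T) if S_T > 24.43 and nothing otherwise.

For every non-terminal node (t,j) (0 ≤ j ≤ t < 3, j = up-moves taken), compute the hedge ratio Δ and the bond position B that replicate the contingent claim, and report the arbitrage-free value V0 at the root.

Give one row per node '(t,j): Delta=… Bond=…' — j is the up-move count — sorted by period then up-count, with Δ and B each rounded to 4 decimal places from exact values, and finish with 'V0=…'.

The replicating-portfolio and risk-neutral prices coincide; use p* = (1.04−0.81)/(1.06−0.81) = 0.9200 for the latter.
At expiry t=3: V(3,0)=0.0000, V(3,1)=0.0000, V(3,2)=30.0338, V(3,3)=39.3035
(2,0): S=21.6513. Δ = (V_up−V_dn)/(S_up−S_dn) = (0.0000−0.0000)/(22.9504−17.5376) = 0.0000. V = [p*·0.0000 + (1−p*)·0.0000]/1.04 = 0.0000. B = V − Δ·S = 0.0000.
(2,1): S=28.3338. Δ = (V_up−V_dn)/(S_up−S_dn) = (30.0338−0.0000)/(30.0338−22.9504) = 4.2400. V = [p*·30.0338 + (1−p*)·0.0000]/1.04 = 26.5684. B = V − Δ·S = -93.5669.
(2,2): S=37.0788. Δ = (V_up−V_dn)/(S_up−S_dn) = (39.3035−30.0338)/(39.3035−30.0338) = 1.0000. V = [p*·39.3035 + (1−p*)·30.0338]/1.04 = 37.0788. B = V − Δ·S = 0.0000.
(1,0): S=26.7300. Δ = (V_up−V_dn)/(S_up−S_dn) = (26.5684−0.0000)/(28.3338−21.6513) = 3.9758. V = [p*·26.5684 + (1−p*)·0.0000]/1.04 = 23.5028. B = V − Δ·S = -82.7707.
(1,1): S=34.9800. Δ = (V_up−V_dn)/(S_up−S_dn) = (37.0788−26.5684)/(37.0788−28.3338) = 1.2019. V = [p*·37.0788 + (1−p*)·26.5684]/1.04 = 34.8442. B = V − Δ·S = -7.1975.
(0,0): S=33.0000. Δ = (V_up−V_dn)/(S_up−S_dn) = (34.8442−23.5028)/(34.9800−26.7300) = 1.3747. V = [p*·34.8442 + (1−p*)·23.5028]/1.04 = 32.6316. B = V − Δ·S = -12.7340.
Root portfolio cost Δ·33+B reproduces V0=32.6316.

(0,0): Delta=1.3747 Bond=-12.7340
(1,0): Delta=3.9758 Bond=-82.7707
(1,1): Delta=1.2019 Bond=-7.1975
(2,0): Delta=0.0000 Bond=0.0000
(2,1): Delta=4.2400 Bond=-93.5669
(2,2): Delta=1.0000 Bond=0.0000
V0=32.6316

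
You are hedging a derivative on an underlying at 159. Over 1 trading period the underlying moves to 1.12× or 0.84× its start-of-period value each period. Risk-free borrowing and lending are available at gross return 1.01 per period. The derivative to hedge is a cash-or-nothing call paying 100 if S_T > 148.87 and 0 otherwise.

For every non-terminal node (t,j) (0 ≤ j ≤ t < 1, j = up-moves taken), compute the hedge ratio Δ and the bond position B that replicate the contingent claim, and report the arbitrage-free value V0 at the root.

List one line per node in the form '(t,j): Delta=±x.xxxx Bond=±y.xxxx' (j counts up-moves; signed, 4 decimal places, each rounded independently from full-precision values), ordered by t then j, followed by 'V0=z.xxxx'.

Since d<R<u, set p* = (R−d)/(u−d) = 0.6071; price each node as the discounted p*-expectation of its children.
Terminal payoffs: V(1,0)=0.0000, V(1,1)=100.0000
  t=0,j=0: stock 159.0000 → up 178.0800 (V=100.0000), down 133.5600 (V=0.0000). Price 60.1132; hedge Δ=2.2462, bond B=-297.0297.
Check: Δ(0,0)·S0 + B(0,0) = 60.1132 = V0.

(0,0): Delta=2.2462 Bond=-297.0297
V0=60.1132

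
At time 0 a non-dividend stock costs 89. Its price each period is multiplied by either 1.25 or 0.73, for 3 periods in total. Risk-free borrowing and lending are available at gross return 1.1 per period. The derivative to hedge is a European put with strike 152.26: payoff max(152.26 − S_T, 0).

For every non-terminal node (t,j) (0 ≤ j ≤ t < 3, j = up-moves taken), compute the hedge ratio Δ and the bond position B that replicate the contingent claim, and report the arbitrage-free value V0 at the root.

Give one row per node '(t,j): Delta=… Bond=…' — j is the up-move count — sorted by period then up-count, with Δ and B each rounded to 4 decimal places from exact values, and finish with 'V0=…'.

Risk-neutral probability p* = (R−d)/(u−d) = (1.1−0.73)/(1.25−0.73) = 0.7115.
At expiry t=3: V(3,0)=117.6375, V(3,1)=92.9749, V(3,2)=50.7444, V(3,3)=0.0000
  t=2,j=0: stock 47.4281 → up 59.2851 (V=92.9749), down 34.6225 (V=117.6375). Price 90.9901; hedge Δ=-1.0000, bond B=138.4182.
  t=2,j=1: stock 81.2125 → up 101.5156 (V=50.7444), down 59.2851 (V=92.9749). Price 57.2057; hedge Δ=-1.0000, bond B=138.4182.
  t=2,j=2: stock 139.0625 → up 173.8281 (V=0.0000), down 101.5156 (V=50.7444). Price 13.3071; hedge Δ=-0.7017, bond B=110.8924.
  t=1,j=0: stock 64.9700 → up 81.2125 (V=57.2057), down 47.4281 (V=90.9901). Price 60.8647; hedge Δ=-1.0000, bond B=125.8347.
  t=1,j=1: stock 111.2500 → up 139.0625 (V=13.3071), down 81.2125 (V=57.2057). Price 23.6092; hedge Δ=-0.7588, bond B=108.0296.
  t=0,j=0: stock 89.0000 → up 111.2500 (V=23.6092), down 64.9700 (V=60.8647). Price 31.2327; hedge Δ=-0.8050, bond B=102.8779.
Root portfolio cost Δ·89+B reproduces V0=31.2327.

(0,0): Delta=-0.8050 Bond=102.8779
(1,0): Delta=-1.0000 Bond=125.8347
(1,1): Delta=-0.7588 Bond=108.0296
(2,0): Delta=-1.0000 Bond=138.4182
(2,1): Delta=-1.0000 Bond=138.4182
(2,2): Delta=-0.7017 Bond=110.8924
V0=31.2327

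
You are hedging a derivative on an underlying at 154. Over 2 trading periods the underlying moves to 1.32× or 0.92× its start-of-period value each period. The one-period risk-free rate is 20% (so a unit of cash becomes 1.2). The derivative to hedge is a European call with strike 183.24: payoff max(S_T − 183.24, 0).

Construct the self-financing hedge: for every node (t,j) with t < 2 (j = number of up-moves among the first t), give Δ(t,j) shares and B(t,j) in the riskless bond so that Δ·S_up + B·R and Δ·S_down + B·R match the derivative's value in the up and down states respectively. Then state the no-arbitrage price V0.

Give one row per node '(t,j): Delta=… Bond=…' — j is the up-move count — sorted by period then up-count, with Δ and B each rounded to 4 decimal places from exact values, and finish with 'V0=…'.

Under the risk-neutral measure, an up-move has probability p* = (R−d)/(u−d) = 0.7000 and values discount at R = 1.2.
Payoff layer (t=2): V(2,0)=0.0000, V(2,1)=3.7776, V(2,2)=85.0896
(1,0): S=141.6800. Δ = (V_up−V_dn)/(S_up−S_dn) = (3.7776−0.0000)/(187.0176−130.3456) = 0.0667. V = [p*·3.7776 + (1−p*)·0.0000]/1.2 = 2.2036. B = V − Δ·S = -7.2404.
(1,1): S=203.2800. Δ = (V_up−V_dn)/(S_up−S_dn) = (85.0896−3.7776)/(268.3296−187.0176) = 1.0000. V = [p*·85.0896 + (1−p*)·3.7776]/1.2 = 50.5800. B = V − Δ·S = -152.7000.
(0,0): S=154.0000. Δ = (V_up−V_dn)/(S_up−S_dn) = (50.5800−2.2036)/(203.2800−141.6800) = 0.7853. V = [p*·50.5800 + (1−p*)·2.2036]/1.2 = 30.0559. B = V − Δ·S = -90.8851.
Root portfolio cost Δ·154+B reproduces V0=30.0559.

(0,0): Delta=0.7853 Bond=-90.8851
(1,0): Delta=0.0667 Bond=-7.2404
(1,1): Delta=1.0000 Bond=-152.7000
V0=30.0559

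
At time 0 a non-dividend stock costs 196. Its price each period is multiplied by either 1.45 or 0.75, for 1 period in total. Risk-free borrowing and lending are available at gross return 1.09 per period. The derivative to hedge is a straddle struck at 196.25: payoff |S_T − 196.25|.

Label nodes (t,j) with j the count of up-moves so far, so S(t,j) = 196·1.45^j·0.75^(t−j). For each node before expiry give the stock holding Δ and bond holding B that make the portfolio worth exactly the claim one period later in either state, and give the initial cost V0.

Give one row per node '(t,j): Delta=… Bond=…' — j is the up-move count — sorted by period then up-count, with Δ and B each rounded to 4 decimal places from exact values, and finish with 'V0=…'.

(0,0): Delta=0.2821 Bond=7.1429
V0=62.4286

Under the risk-neutral measure, an up-move has probability p* = (R−d)/(u−d) = 0.4857 and values discount at R = 1.09.
At expiry t=1: V(1,0)=49.2500, V(1,1)=87.9500
(0,0): S=196.0000. Δ = (V_up−V_dn)/(S_up−S_dn) = (87.9500−49.2500)/(284.2000−147.0000) = 0.2821. V = [p*·87.9500 + (1−p*)·49.2500]/1.09 = 62.4286. B = V − Δ·S = 7.1429.
The time-0 hedge costs 62.4286, which is the no-arbitrage price.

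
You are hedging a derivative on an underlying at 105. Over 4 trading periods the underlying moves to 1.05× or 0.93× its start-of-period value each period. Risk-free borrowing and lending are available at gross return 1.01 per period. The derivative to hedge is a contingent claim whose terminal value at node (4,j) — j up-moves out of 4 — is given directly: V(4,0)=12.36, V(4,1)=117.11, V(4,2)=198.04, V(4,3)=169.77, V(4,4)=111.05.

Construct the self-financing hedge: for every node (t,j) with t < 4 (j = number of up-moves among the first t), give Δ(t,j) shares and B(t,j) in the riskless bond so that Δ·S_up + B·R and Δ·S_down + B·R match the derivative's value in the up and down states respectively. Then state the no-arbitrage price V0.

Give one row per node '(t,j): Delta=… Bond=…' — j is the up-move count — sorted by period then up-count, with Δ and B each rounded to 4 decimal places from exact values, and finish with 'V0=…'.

(0,0): Delta=-0.6239 Bond=218.6890
(1,0): Delta=2.9316 Bond=-126.3183
(1,1): Delta=-2.1984 Bond=394.4729
(2,0): Delta=8.0742 Bond=-594.5978
(2,1): Delta=0.6542 Bond=105.9267
(2,2): Delta=-3.4618 Bond=544.6631
(3,0): Delta=10.3356 Bond=-791.5371
(3,1): Delta=7.0727 Bond=-505.0470
(3,2): Delta=-2.1882 Bond=413.0025
(3,3): Delta=-4.0258 Bond=618.6634
V0=153.1831

No-arbitrage ⇒ martingale measure with p* = (R−d)/(u−d) = 0.6667.
At expiry t=4: V(4,0)=12.3600, V(4,1)=117.1100, V(4,2)=198.0400, V(4,3)=169.7700, V(4,4)=111.0500
Node (3,0) S=84.4575: V=(p*·117.1100+(1−p*)·12.3600)/1.01=81.3795; Δ=(117.1100−12.3600)/(88.6804−78.5455)=10.3356; B=V−Δ·S=-791.5371
Node (3,1) S=95.3552: V=(p*·198.0400+(1−p*)·117.1100)/1.01=169.3696; Δ=(198.0400−117.1100)/(100.1230−88.6804)=7.0727; B=V−Δ·S=-505.0470
Node (3,2) S=107.6591: V=(p*·169.7700+(1−p*)·198.0400)/1.01=177.4191; Δ=(169.7700−198.0400)/(113.0421−100.1230)=-2.1882; B=V−Δ·S=413.0025
Node (3,3) S=121.5506: V=(p*·111.0500+(1−p*)·169.7700)/1.01=129.3300; Δ=(111.0500−169.7700)/(127.6282−113.0421)=-4.0258; B=V−Δ·S=618.6634
Node (2,0) S=90.8145: V=(p*·169.3696+(1−p*)·81.3795)/1.01=138.6531; Δ=(169.3696−81.3795)/(95.3552−84.4575)=8.0742; B=V−Δ·S=-594.5978
Node (2,1) S=102.5325: V=(p*·177.4191+(1−p*)·169.3696)/1.01=173.0059; Δ=(177.4191−169.3696)/(107.6591−95.3552)=0.6542; B=V−Δ·S=105.9267
Node (2,2) S=115.7625: V=(p*·129.3300+(1−p*)·177.4191)/1.01=143.9205; Δ=(129.3300−177.4191)/(121.5506−107.6591)=-3.4618; B=V−Δ·S=544.6631
Node (1,0) S=97.6500: V=(p*·173.0059+(1−p*)·138.6531)/1.01=159.9554; Δ=(173.0059−138.6531)/(102.5325−90.8145)=2.9316; B=V−Δ·S=-126.3183
Node (1,1) S=110.2500: V=(p*·143.9205+(1−p*)·173.0059)/1.01=152.0947; Δ=(143.9205−173.0059)/(115.7625−102.5325)=-2.1984; B=V−Δ·S=394.4729
Node (0,0) S=105.0000: V=(p*·152.0947+(1−p*)·159.9554)/1.01=153.1831; Δ=(152.0947−159.9554)/(110.2500−97.6500)=-0.6239; B=V−Δ·S=218.6890
Root portfolio cost Δ·105+B reproduces V0=153.1831.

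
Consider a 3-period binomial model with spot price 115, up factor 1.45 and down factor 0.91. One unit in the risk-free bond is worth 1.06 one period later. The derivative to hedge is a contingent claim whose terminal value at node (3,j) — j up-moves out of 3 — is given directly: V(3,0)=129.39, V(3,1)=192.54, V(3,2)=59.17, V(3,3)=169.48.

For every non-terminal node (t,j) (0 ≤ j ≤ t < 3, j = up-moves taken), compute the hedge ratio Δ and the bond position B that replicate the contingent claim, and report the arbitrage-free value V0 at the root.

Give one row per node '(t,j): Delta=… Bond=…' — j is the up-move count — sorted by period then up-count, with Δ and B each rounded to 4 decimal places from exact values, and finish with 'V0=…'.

Risk-neutral probability p* = (R−d)/(u−d) = (1.06−0.91)/(1.45−0.91) = 0.2778.
At expiry t=3: V(3,0)=129.3900, V(3,1)=192.5400, V(3,2)=59.1700, V(3,3)=169.4800
  t=2,j=0: stock 95.2315 → up 138.0857 (V=192.5400), down 86.6607 (V=129.3900). Price 138.6148; hedge Δ=1.2280, bond B=21.6703.
  t=2,j=1: stock 151.7425 → up 220.0266 (V=59.1700), down 138.0857 (V=192.5400). Price 146.6913; hedge Δ=-1.6276, bond B=393.6728.
  t=2,j=2: stock 241.7875 → up 350.5919 (V=169.4800), down 220.0266 (V=59.1700). Price 84.7280; hedge Δ=0.8449, bond B=-119.5498.
  t=1,j=0: stock 104.6500 → up 151.7425 (V=146.6913), down 95.2315 (V=138.6148). Price 132.8851; hedge Δ=0.1429, bond B=117.9286.
  t=1,j=1: stock 166.7500 → up 241.7875 (V=84.7280), down 151.7425 (V=146.6913). Price 122.1503; hedge Δ=-0.6881, bond B=236.8971.
  t=0,j=0: stock 115.0000 → up 166.7500 (V=122.1503), down 104.6500 (V=132.8851). Price 122.5502; hedge Δ=-0.1729, bond B=142.4297.
Root portfolio cost Δ·115+B reproduces V0=122.5502.

(0,0): Delta=-0.1729 Bond=142.4297
(1,0): Delta=0.1429 Bond=117.9286
(1,1): Delta=-0.6881 Bond=236.8971
(2,0): Delta=1.2280 Bond=21.6703
(2,1): Delta=-1.6276 Bond=393.6728
(2,2): Delta=0.8449 Bond=-119.5498
V0=122.5502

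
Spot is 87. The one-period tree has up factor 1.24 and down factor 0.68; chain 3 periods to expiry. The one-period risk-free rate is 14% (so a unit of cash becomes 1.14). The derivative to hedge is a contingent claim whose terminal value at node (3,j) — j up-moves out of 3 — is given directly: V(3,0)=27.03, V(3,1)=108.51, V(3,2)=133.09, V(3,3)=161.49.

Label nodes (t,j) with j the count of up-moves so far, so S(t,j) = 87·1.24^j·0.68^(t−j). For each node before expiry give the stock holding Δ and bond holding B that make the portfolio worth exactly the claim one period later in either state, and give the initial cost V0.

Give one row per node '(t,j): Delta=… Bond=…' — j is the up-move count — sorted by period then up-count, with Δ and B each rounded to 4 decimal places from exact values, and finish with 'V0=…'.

(0,0): Delta=0.4576 Bond=58.9364
(1,0): Delta=0.9199 Bond=39.8391
(1,1): Delta=0.4025 Bond=73.1327
(2,0): Delta=3.6168 Bond=-63.0789
(2,1): Delta=0.5983 Bond=69.0025
(2,2): Delta=0.3791 Bond=86.4950
V0=98.7452

The replicating-portfolio and risk-neutral prices coincide; use p* = (1.14−0.68)/(1.24−0.68) = 0.8214 for the latter.
At expiry t=3: V(3,0)=27.0300, V(3,1)=108.5100, V(3,2)=133.0900, V(3,3)=161.4900
Node (2,0) S=40.2288: V=(p*·108.5100+(1−p*)·27.0300)/1.14=82.4211; Δ=(108.5100−27.0300)/(49.8837−27.3556)=3.6168; B=V−Δ·S=-63.0789
Node (2,1) S=73.3584: V=(p*·133.0900+(1−p*)·108.5100)/1.14=112.8954; Δ=(133.0900−108.5100)/(90.9644−49.8837)=0.5983; B=V−Δ·S=69.0025
Node (2,2) S=133.7712: V=(p*·161.4900+(1−p*)·133.0900)/1.14=137.2093; Δ=(161.4900−133.0900)/(165.8763−90.9644)=0.3791; B=V−Δ·S=86.4950
Node (1,0) S=59.1600: V=(p*·112.8954+(1−p*)·82.4211)/1.14=94.2575; Δ=(112.8954−82.4211)/(73.3584−40.2288)=0.9199; B=V−Δ·S=39.8391
Node (1,1) S=107.8800: V=(p*·137.2093+(1−p*)·112.8954)/1.14=116.5504; Δ=(137.2093−112.8954)/(133.7712−73.3584)=0.4025; B=V−Δ·S=73.1327
Node (0,0) S=87.0000: V=(p*·116.5504+(1−p*)·94.2575)/1.14=98.7452; Δ=(116.5504−94.2575)/(107.8800−59.1600)=0.4576; B=V−Δ·S=58.9364
Each (Δ,B) replicates both successor values, so the strategy is self-financing and V0 is arbitrage-free.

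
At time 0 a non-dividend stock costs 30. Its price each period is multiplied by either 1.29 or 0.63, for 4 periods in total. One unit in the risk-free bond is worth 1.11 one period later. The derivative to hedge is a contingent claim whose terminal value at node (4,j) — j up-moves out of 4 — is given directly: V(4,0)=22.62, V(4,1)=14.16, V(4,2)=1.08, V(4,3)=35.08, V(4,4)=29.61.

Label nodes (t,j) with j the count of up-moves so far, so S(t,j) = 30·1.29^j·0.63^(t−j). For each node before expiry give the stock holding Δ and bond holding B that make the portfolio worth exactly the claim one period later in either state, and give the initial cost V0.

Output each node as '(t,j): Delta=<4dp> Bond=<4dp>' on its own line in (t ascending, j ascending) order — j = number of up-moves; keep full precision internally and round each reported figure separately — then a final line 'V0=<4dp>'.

No-arbitrage ⇒ martingale measure with p* = (R−d)/(u−d) = 0.7273.
At expiry t=4: V(4,0)=22.6200, V(4,1)=14.1600, V(4,2)=1.0800, V(4,3)=35.0800, V(4,4)=29.6100
  t=3,j=0: stock 7.5014 → up 9.6768 (V=14.1600), down 4.7259 (V=22.6200). Price 14.8354; hedge Δ=-1.7088, bond B=27.6536.
  t=3,j=1: stock 15.3600 → up 19.8144 (V=1.0800), down 9.6768 (V=14.1600). Price 4.1867; hedge Δ=-1.2902, bond B=24.0049.
  t=3,j=2: stock 31.4515 → up 40.5724 (V=35.0800), down 19.8144 (V=1.0800). Price 23.2498; hedge Δ=1.6379, bond B=-28.2654.
  t=3,j=3: stock 64.4007 → up 83.0769 (V=29.6100), down 40.5724 (V=35.0800). Price 28.0197; hedge Δ=-0.1287, bond B=36.3075.
  t=2,j=0: stock 11.9070 → up 15.3600 (V=4.1867), down 7.5014 (V=14.8354). Price 6.3882; hedge Δ=-1.3550, bond B=22.5225.
  t=2,j=1: stock 24.3810 → up 31.4515 (V=23.2498), down 15.3600 (V=4.1867). Price 16.2620; hedge Δ=1.1847, bond B=-12.6215.
  t=2,j=2: stock 49.9230 → up 64.4007 (V=28.0197), down 31.4515 (V=23.2498). Price 24.0710; hedge Δ=0.1448, bond B=16.8439.
  t=1,j=0: stock 18.9000 → up 24.3810 (V=16.2620), down 11.9070 (V=6.3882). Price 12.2244; hedge Δ=0.7915, bond B=-2.7358.
  t=1,j=1: stock 38.7000 → up 49.9230 (V=24.0710), down 24.3810 (V=16.2620). Price 19.7669; hedge Δ=0.3057, bond B=7.9350.
  t=0,j=0: stock 30.0000 → up 38.7000 (V=19.7669), down 18.9000 (V=12.2244). Price 15.9548; hedge Δ=0.3809, bond B=4.5269.
Root portfolio cost Δ·30+B reproduces V0=15.9548.

(0,0): Delta=0.3809 Bond=4.5269
(1,0): Delta=0.7915 Bond=-2.7358
(1,1): Delta=0.3057 Bond=7.9350
(2,0): Delta=-1.3550 Bond=22.5225
(2,1): Delta=1.1847 Bond=-12.6215
(2,2): Delta=0.1448 Bond=16.8439
(3,0): Delta=-1.7088 Bond=27.6536
(3,1): Delta=-1.2902 Bond=24.0049
(3,2): Delta=1.6379 Bond=-28.2654
(3,3): Delta=-0.1287 Bond=36.3075
V0=15.9548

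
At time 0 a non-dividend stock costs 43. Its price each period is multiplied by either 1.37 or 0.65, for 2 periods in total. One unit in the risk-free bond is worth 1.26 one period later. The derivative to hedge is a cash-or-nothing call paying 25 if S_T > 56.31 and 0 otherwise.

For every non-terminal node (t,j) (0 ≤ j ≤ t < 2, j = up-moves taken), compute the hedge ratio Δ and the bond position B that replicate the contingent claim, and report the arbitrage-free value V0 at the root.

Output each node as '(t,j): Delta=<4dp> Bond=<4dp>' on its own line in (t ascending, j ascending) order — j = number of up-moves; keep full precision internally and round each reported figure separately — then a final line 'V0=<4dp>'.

No-arbitrage ⇒ martingale measure with p* = (R−d)/(u−d) = 0.8472.
Terminal payoffs: V(2,0)=0.0000, V(2,1)=0.0000, V(2,2)=25.0000
Node (1,0) S=27.9500: V=(p*·0.0000+(1−p*)·0.0000)/1.26=0.0000; Δ=(0.0000−0.0000)/(38.2915−18.1675)=0.0000; B=V−Δ·S=0.0000
Node (1,1) S=58.9100: V=(p*·25.0000+(1−p*)·0.0000)/1.26=16.8100; Δ=(25.0000−0.0000)/(80.7067−38.2915)=0.5894; B=V−Δ·S=-17.9123
Node (0,0) S=43.0000: V=(p*·16.8100+(1−p*)·0.0000)/1.26=11.3030; Δ=(16.8100−0.0000)/(58.9100−27.9500)=0.5430; B=V−Δ·S=-12.0442
Self-financing check: at every node Δ·S+B equals the discounted successor values.

(0,0): Delta=0.5430 Bond=-12.0442
(1,0): Delta=0.0000 Bond=0.0000
(1,1): Delta=0.5894 Bond=-17.9123
V0=11.3030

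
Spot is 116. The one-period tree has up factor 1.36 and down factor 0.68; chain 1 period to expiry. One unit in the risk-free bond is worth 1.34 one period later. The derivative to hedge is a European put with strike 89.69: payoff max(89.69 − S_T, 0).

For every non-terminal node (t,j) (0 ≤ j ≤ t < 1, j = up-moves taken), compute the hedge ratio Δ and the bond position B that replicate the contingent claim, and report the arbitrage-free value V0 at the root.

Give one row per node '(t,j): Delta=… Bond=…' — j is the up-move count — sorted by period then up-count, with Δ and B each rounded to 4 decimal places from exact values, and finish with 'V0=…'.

Since d<R<u, set p* = (R−d)/(u−d) = 0.9706; price each node as the discounted p*-expectation of its children.
Payoff layer (t=1): V(1,0)=10.8100, V(1,1)=0.0000
Node (0,0) S=116.0000: V=(p*·0.0000+(1−p*)·10.8100)/1.34=0.2373; Δ=(0.0000−10.8100)/(157.7600−78.8800)=-0.1370; B=V−Δ·S=16.1343
Check: Δ(0,0)·S0 + B(0,0) = 0.2373 = V0.

(0,0): Delta=-0.1370 Bond=16.1343
V0=0.2373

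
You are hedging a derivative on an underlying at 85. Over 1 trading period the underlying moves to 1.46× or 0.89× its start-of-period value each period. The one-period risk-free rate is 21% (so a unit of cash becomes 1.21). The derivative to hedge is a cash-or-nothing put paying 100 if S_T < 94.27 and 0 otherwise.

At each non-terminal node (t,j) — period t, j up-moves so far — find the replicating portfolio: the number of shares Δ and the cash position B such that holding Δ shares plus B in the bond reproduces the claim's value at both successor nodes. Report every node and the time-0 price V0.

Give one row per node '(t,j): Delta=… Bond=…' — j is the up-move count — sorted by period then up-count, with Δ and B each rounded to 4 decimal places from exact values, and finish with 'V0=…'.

(0,0): Delta=-2.0640 Bond=211.6862
V0=36.2476

The replicating-portfolio and risk-neutral prices coincide; use p* = (1.21−0.89)/(1.46−0.89) = 0.5614 for the latter.
Terminal payoffs: V(1,0)=100.0000, V(1,1)=0.0000
(0,0): S=85.0000. Δ = (V_up−V_dn)/(S_up−S_dn) = (0.0000−100.0000)/(124.1000−75.6500) = -2.0640. V = [p*·0.0000 + (1−p*)·100.0000]/1.21 = 36.2476. B = V − Δ·S = 211.6862.
The time-0 hedge costs 36.2476, which is the no-arbitrage price.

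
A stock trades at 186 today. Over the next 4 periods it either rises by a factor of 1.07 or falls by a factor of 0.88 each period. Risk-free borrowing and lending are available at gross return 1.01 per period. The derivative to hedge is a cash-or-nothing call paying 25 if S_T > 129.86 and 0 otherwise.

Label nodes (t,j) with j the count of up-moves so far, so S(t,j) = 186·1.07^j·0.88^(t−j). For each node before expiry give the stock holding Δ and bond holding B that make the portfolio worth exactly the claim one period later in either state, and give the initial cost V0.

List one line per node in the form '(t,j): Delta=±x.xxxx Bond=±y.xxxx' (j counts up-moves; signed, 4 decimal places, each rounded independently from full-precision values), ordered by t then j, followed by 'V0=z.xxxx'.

(0,0): Delta=0.0216 Bond=19.7638
(1,0): Delta=0.0786 Bond=10.6377
(1,1): Delta=0.0000 Bond=24.2648
(2,0): Delta=0.2856 Bond=-19.0764
(2,1): Delta=0.0000 Bond=24.5074
(2,2): Delta=0.0000 Bond=24.5074
(3,0): Delta=1.0381 Bond=-114.6430
(3,1): Delta=0.0000 Bond=24.7525
(3,2): Delta=0.0000 Bond=24.7525
(3,3): Delta=0.0000 Bond=24.7525
V0=23.7856

Under the risk-neutral measure, an up-move has probability p* = (R−d)/(u−d) = 0.6842 and values discount at R = 1.01.
Terminal values V(4,·): V(4,0)=0.0000, V(4,1)=25.0000, V(4,2)=25.0000, V(4,3)=25.0000, V(4,4)=25.0000
Node (3,0) S=126.7538: V=(p*·25.0000+(1−p*)·0.0000)/1.01=16.9359; Δ=(25.0000−0.0000)/(135.6266−111.5433)=1.0381; B=V−Δ·S=-114.6430
Node (3,1) S=154.1211: V=(p*·25.0000+(1−p*)·25.0000)/1.01=24.7525; Δ=(25.0000−25.0000)/(164.9096−135.6266)=0.0000; B=V−Δ·S=24.7525
Node (3,2) S=187.3972: V=(p*·25.0000+(1−p*)·25.0000)/1.01=24.7525; Δ=(25.0000−25.0000)/(200.5150−164.9096)=0.0000; B=V−Δ·S=24.7525
Node (3,3) S=227.8580: V=(p*·25.0000+(1−p*)·25.0000)/1.01=24.7525; Δ=(25.0000−25.0000)/(243.8081−200.5150)=0.0000; B=V−Δ·S=24.7525
Node (2,0) S=144.0384: V=(p*·24.7525+(1−p*)·16.9359)/1.01=22.0634; Δ=(24.7525−16.9359)/(154.1211−126.7538)=0.2856; B=V−Δ·S=-19.0764
Node (2,1) S=175.1376: V=(p*·24.7525+(1−p*)·24.7525)/1.01=24.5074; Δ=(24.7525−24.7525)/(187.3972−154.1211)=0.0000; B=V−Δ·S=24.5074
Node (2,2) S=212.9514: V=(p*·24.7525+(1−p*)·24.7525)/1.01=24.5074; Δ=(24.7525−24.7525)/(227.8580−187.3972)=0.0000; B=V−Δ·S=24.5074
Node (1,0) S=163.6800: V=(p*·24.5074+(1−p*)·22.0634)/1.01=23.5006; Δ=(24.5074−22.0634)/(175.1376−144.0384)=0.0786; B=V−Δ·S=10.6377
Node (1,1) S=199.0200: V=(p*·24.5074+(1−p*)·24.5074)/1.01=24.2648; Δ=(24.5074−24.5074)/(212.9514−175.1376)=0.0000; B=V−Δ·S=24.2648
Node (0,0) S=186.0000: V=(p*·24.2648+(1−p*)·23.5006)/1.01=23.7856; Δ=(24.2648−23.5006)/(199.0200−163.6800)=0.0216; B=V−Δ·S=19.7638
The time-0 hedge costs 23.7856, which is the no-arbitrage price.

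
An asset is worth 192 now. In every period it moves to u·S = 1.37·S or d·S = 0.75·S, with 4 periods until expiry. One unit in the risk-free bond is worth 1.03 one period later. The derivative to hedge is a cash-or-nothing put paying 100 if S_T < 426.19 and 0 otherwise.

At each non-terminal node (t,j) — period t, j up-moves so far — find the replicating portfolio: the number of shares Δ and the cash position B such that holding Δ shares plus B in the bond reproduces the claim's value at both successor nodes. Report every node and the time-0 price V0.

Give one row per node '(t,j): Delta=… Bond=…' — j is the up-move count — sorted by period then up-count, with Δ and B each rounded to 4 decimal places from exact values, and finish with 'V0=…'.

Risk-neutral probability p* = (R−d)/(u−d) = (1.03−0.75)/(1.37−0.75) = 0.4516.
Payoff layer (t=4): V(4,0)=100.0000, V(4,1)=100.0000, V(4,2)=100.0000, V(4,3)=100.0000, V(4,4)=0.0000
Node (3,0) S=81.0000: V=(p*·100.0000+(1−p*)·100.0000)/1.03=97.0874; Δ=(100.0000−100.0000)/(110.9700−60.7500)=0.0000; B=V−Δ·S=97.0874
Node (3,1) S=147.9600: V=(p*·100.0000+(1−p*)·100.0000)/1.03=97.0874; Δ=(100.0000−100.0000)/(202.7052−110.9700)=0.0000; B=V−Δ·S=97.0874
Node (3,2) S=270.2736: V=(p*·100.0000+(1−p*)·100.0000)/1.03=97.0874; Δ=(100.0000−100.0000)/(370.2748−202.7052)=0.0000; B=V−Δ·S=97.0874
Node (3,3) S=493.6998: V=(p*·0.0000+(1−p*)·100.0000)/1.03=53.2415; Δ=(0.0000−100.0000)/(676.3687−370.2748)=-0.3267; B=V−Δ·S=214.5318
Node (2,0) S=108.0000: V=(p*·97.0874+(1−p*)·97.0874)/1.03=94.2596; Δ=(97.0874−97.0874)/(147.9600−81.0000)=0.0000; B=V−Δ·S=94.2596
Node (2,1) S=197.2800: V=(p*·97.0874+(1−p*)·97.0874)/1.03=94.2596; Δ=(97.0874−97.0874)/(270.2736−147.9600)=0.0000; B=V−Δ·S=94.2596
Node (2,2) S=360.3648: V=(p*·53.2415+(1−p*)·97.0874)/1.03=75.0350; Δ=(53.2415−97.0874)/(493.6998−270.2736)=-0.1962; B=V−Δ·S=145.7542
Node (1,0) S=144.0000: V=(p*·94.2596+(1−p*)·94.2596)/1.03=91.5142; Δ=(94.2596−94.2596)/(197.2800−108.0000)=0.0000; B=V−Δ·S=91.5142
Node (1,1) S=263.0400: V=(p*·75.0350+(1−p*)·94.2596)/1.03=83.0849; Δ=(75.0350−94.2596)/(360.3648−197.2800)=-0.1179; B=V−Δ·S=114.0924
Node (0,0) S=192.0000: V=(p*·83.0849+(1−p*)·91.5142)/1.03=85.1528; Δ=(83.0849−91.5142)/(263.0400−144.0000)=-0.0708; B=V−Δ·S=98.7484
Check: Δ(0,0)·S0 + B(0,0) = 85.1528 = V0.

(0,0): Delta=-0.0708 Bond=98.7484
(1,0): Delta=0.0000 Bond=91.5142
(1,1): Delta=-0.1179 Bond=114.0924
(2,0): Delta=0.0000 Bond=94.2596
(2,1): Delta=0.0000 Bond=94.2596
(2,2): Delta=-0.1962 Bond=145.7542
(3,0): Delta=0.0000 Bond=97.0874
(3,1): Delta=0.0000 Bond=97.0874
(3,2): Delta=0.0000 Bond=97.0874
(3,3): Delta=-0.3267 Bond=214.5318
V0=85.1528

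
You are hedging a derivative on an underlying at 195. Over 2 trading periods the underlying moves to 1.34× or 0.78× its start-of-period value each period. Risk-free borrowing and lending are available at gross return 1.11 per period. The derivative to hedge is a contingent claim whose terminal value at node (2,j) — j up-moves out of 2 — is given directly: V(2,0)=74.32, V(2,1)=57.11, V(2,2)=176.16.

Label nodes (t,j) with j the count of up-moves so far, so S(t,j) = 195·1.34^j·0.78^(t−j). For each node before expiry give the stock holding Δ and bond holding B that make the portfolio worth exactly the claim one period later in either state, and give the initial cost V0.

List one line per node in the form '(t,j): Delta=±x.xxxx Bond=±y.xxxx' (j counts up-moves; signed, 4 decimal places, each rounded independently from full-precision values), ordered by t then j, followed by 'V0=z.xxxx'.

Under the risk-neutral measure, an up-move has probability p* = (R−d)/(u−d) = 0.5893 and values discount at R = 1.11.
Terminal payoffs: V(2,0)=74.3200, V(2,1)=57.1100, V(2,2)=176.1600
(1,0): S=152.1000. Δ = (V_up−V_dn)/(S_up−S_dn) = (57.1100−74.3200)/(203.8140−118.6380) = -0.2021. V = [p*·57.1100 + (1−p*)·74.3200]/1.11 = 57.8184. B = V − Δ·S = 88.5505.
(1,1): S=261.3000. Δ = (V_up−V_dn)/(S_up−S_dn) = (176.1600−57.1100)/(350.1420−203.8140) = 0.8136. V = [p*·176.1600 + (1−p*)·57.1100]/1.11 = 114.6527. B = V − Δ·S = -97.9366.
(0,0): S=195.0000. Δ = (V_up−V_dn)/(S_up−S_dn) = (114.6527−57.8184)/(261.3000−152.1000) = 0.5205. V = [p*·114.6527 + (1−p*)·57.8184]/1.11 = 82.2613. B = V − Δ·S = -19.2285.
Each (Δ,B) replicates both successor values, so the strategy is self-financing and V0 is arbitrage-free.

(0,0): Delta=0.5205 Bond=-19.2285
(1,0): Delta=-0.2021 Bond=88.5505
(1,1): Delta=0.8136 Bond=-97.9366
V0=82.2613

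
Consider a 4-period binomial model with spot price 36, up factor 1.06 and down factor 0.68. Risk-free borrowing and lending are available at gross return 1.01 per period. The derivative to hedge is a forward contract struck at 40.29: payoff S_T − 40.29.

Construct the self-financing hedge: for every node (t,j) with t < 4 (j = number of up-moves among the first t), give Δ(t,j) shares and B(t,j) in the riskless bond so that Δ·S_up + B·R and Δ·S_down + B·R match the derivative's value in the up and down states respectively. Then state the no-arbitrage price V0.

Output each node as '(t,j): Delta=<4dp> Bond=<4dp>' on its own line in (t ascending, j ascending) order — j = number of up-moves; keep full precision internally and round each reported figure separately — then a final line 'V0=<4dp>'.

(0,0): Delta=1.0000 Bond=-38.7179
(1,0): Delta=1.0000 Bond=-39.1051
(1,1): Delta=1.0000 Bond=-39.1051
(2,0): Delta=1.0000 Bond=-39.4961
(2,1): Delta=1.0000 Bond=-39.4961
(2,2): Delta=1.0000 Bond=-39.4961
(3,0): Delta=1.0000 Bond=-39.8911
(3,1): Delta=1.0000 Bond=-39.8911
(3,2): Delta=1.0000 Bond=-39.8911
(3,3): Delta=1.0000 Bond=-39.8911
V0=-2.7179

Risk-neutral probability p* = (R−d)/(u−d) = (1.01−0.68)/(1.06−0.68) = 0.8684.
Payoff layer (t=4): V(4,0)=-32.5927, V(4,1)=-28.2913, V(4,2)=-21.5861, V(4,3)=-11.1339, V(4,4)=5.1592
  t=3,j=0: stock 11.3196 → up 11.9987 (V=-28.2913), down 7.6973 (V=-32.5927). Price -28.5715; hedge Δ=1.0000, bond B=-39.8911.
  t=3,j=1: stock 17.6452 → up 18.7039 (V=-21.5861), down 11.9987 (V=-28.2913). Price -22.2459; hedge Δ=1.0000, bond B=-39.8911.
  t=3,j=2: stock 27.5057 → up 29.1561 (V=-11.1339), down 18.7039 (V=-21.5861). Price -12.3854; hedge Δ=1.0000, bond B=-39.8911.
  t=3,j=3: stock 42.8766 → up 45.4492 (V=5.1592), down 29.1561 (V=-11.1339). Price 2.9855; hedge Δ=1.0000, bond B=-39.8911.
  t=2,j=0: stock 16.6464 → up 17.6452 (V=-22.2459), down 11.3196 (V=-28.5715). Price -22.8497; hedge Δ=1.0000, bond B=-39.4961.
  t=2,j=1: stock 25.9488 → up 27.5057 (V=-12.3854), down 17.6452 (V=-22.2459). Price -13.5473; hedge Δ=1.0000, bond B=-39.4961.
  t=2,j=2: stock 40.4496 → up 42.8766 (V=2.9855), down 27.5057 (V=-12.3854). Price 0.9535; hedge Δ=1.0000, bond B=-39.4961.
  t=1,j=0: stock 24.4800 → up 25.9488 (V=-13.5473), down 16.6464 (V=-22.8497). Price -14.6251; hedge Δ=1.0000, bond B=-39.1051.
  t=1,j=1: stock 38.1600 → up 40.4496 (V=0.9535), down 25.9488 (V=-13.5473). Price -0.9451; hedge Δ=1.0000, bond B=-39.1051.
  t=0,j=0: stock 36.0000 → up 38.1600 (V=-0.9451), down 24.4800 (V=-14.6251). Price -2.7179; hedge Δ=1.0000, bond B=-38.7179.
Check: Δ(0,0)·S0 + B(0,0) = -2.7179 = V0.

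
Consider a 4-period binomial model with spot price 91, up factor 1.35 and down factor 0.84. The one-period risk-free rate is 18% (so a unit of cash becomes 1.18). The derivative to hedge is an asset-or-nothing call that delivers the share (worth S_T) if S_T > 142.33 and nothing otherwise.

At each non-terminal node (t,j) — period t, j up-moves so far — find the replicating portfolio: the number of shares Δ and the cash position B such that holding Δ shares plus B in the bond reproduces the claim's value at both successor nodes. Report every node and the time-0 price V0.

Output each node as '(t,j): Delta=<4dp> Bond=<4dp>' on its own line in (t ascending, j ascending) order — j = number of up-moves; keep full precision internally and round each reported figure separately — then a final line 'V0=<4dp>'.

(0,0): Delta=1.5399 Bond=-71.0102
(1,0): Delta=1.5399 Bond=-83.7920
(1,1): Delta=1.5399 Bond=-83.7920
(2,0): Delta=0.0000 Bond=0.0000
(2,1): Delta=2.0189 Bond=-148.3118
(2,2): Delta=1.3908 Bond=-74.1559
(3,0): Delta=0.0000 Bond=0.0000
(3,1): Delta=0.0000 Bond=0.0000
(3,2): Delta=2.6471 Bond=-262.5120
(3,3): Delta=1.0000 Bond=0.0000
V0=69.1182

Under the risk-neutral measure, an up-move has probability p* = (R−d)/(u−d) = 0.6667 and values discount at R = 1.18.
Payoff layer (t=4): V(4,0)=0.0000, V(4,1)=0.0000, V(4,2)=0.0000, V(4,3)=188.0711, V(4,4)=302.2571
  t=3,j=0: stock 53.9361 → up 72.8137 (V=0.0000), down 45.3063 (V=0.0000). Price 0.0000; hedge Δ=0.0000, bond B=0.0000.
  t=3,j=1: stock 86.6830 → up 117.0220 (V=0.0000), down 72.8137 (V=0.0000). Price 0.0000; hedge Δ=0.0000, bond B=0.0000.
  t=3,j=2: stock 139.3119 → up 188.0711 (V=188.0711), down 117.0220 (V=0.0000). Price 106.2548; hedge Δ=2.6471, bond B=-262.5120.
  t=3,j=3: stock 223.8941 → up 302.2571 (V=302.2571), down 188.0711 (V=188.0711). Price 223.8941; hedge Δ=1.0000, bond B=0.0000.
  t=2,j=0: stock 64.2096 → up 86.6830 (V=0.0000), down 53.9361 (V=0.0000). Price 0.0000; hedge Δ=0.0000, bond B=0.0000.
  t=2,j=1: stock 103.1940 → up 139.3119 (V=106.2548), down 86.6830 (V=0.0000). Price 60.0310; hedge Δ=2.0189, bond B=-148.3118.
  t=2,j=2: stock 165.8475 → up 223.8941 (V=223.8941), down 139.3119 (V=106.2548). Price 156.5093; hedge Δ=1.3908, bond B=-74.1559.
  t=1,j=0: stock 76.4400 → up 103.1940 (V=60.0310), down 64.2096 (V=0.0000). Price 33.9158; hedge Δ=1.5399, bond B=-83.7920.
  t=1,j=1: stock 122.8500 → up 165.8475 (V=156.5093), down 103.1940 (V=60.0310). Price 105.3813; hedge Δ=1.5399, bond B=-83.7920.
  t=0,j=0: stock 91.0000 → up 122.8500 (V=105.3813), down 76.4400 (V=33.9158). Price 69.1182; hedge Δ=1.5399, bond B=-71.0102.
The time-0 hedge costs 69.1182, which is the no-arbitrage price.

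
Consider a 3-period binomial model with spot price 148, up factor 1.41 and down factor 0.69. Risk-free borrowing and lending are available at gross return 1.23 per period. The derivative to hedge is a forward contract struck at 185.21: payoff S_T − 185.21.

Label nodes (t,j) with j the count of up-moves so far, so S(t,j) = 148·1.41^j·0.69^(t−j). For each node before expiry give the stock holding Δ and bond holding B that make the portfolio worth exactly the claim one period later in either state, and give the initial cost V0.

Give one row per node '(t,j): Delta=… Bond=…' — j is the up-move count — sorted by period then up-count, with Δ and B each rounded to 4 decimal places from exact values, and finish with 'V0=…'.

(0,0): Delta=1.0000 Bond=-99.5289
(1,0): Delta=1.0000 Bond=-122.4205
(1,1): Delta=1.0000 Bond=-122.4205
(2,0): Delta=1.0000 Bond=-150.5772
(2,1): Delta=1.0000 Bond=-150.5772
(2,2): Delta=1.0000 Bond=-150.5772
V0=48.4711

Risk-neutral probability p* = (R−d)/(u−d) = (1.23−0.69)/(1.41−0.69) = 0.7500.
Terminal payoffs: V(3,0)=-136.5907, V(3,1)=-85.8575, V(3,2)=17.8148, V(3,3)=229.6667
Node (2,0) S=70.4628: V=(p*·-85.8575+(1−p*)·-136.5907)/1.23=-80.1144; Δ=(-85.8575−-136.5907)/(99.3525−48.6193)=1.0000; B=V−Δ·S=-150.5772
Node (2,1) S=143.9892: V=(p*·17.8148+(1−p*)·-85.8575)/1.23=-6.5880; Δ=(17.8148−-85.8575)/(203.0248−99.3525)=1.0000; B=V−Δ·S=-150.5772
Node (2,2) S=294.2388: V=(p*·229.6667+(1−p*)·17.8148)/1.23=143.6616; Δ=(229.6667−17.8148)/(414.8767−203.0248)=1.0000; B=V−Δ·S=-150.5772
Node (1,0) S=102.1200: V=(p*·-6.5880+(1−p*)·-80.1144)/1.23=-20.3005; Δ=(-6.5880−-80.1144)/(143.9892−70.4628)=1.0000; B=V−Δ·S=-122.4205
Node (1,1) S=208.6800: V=(p*·143.6616+(1−p*)·-6.5880)/1.23=86.2595; Δ=(143.6616−-6.5880)/(294.2388−143.9892)=1.0000; B=V−Δ·S=-122.4205
Node (0,0) S=148.0000: V=(p*·86.2595+(1−p*)·-20.3005)/1.23=48.4711; Δ=(86.2595−-20.3005)/(208.6800−102.1200)=1.0000; B=V−Δ·S=-99.5289
Check: Δ(0,0)·S0 + B(0,0) = 48.4711 = V0.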